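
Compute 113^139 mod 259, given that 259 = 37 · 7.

Mod 37: 113 ≡ 2; by Fermat, exponent reduces to 139 mod 36 = 31; 2^31 ≡ 22 (mod 37).
Mod 7: 113 ≡ 1; by Fermat, exponent reduces to 139 mod 6 = 1; 1^1 ≡ 1 (mod 7).
Combine by CRT: x ≡ 22 (mod 37), x ≡ 1 (mod 7) ⇒ x ≡ 22 (mod 259).

22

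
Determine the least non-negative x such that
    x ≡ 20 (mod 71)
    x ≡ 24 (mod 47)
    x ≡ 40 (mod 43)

From x ≡ 20 (mod 71) write x = 20 + 71t. Substituting into x ≡ 24 (mod 47) gives 71t ≡ 4 (mod 47), and since 24⁻¹ ≡ 2 (mod 47), t ≡ 8. Hence x ≡ 20 + 71·8 = 588 (mod 3337).
From x ≡ 588 (mod 3337) write x = 588 + 3337t. Substituting into x ≡ 40 (mod 43) gives 3337t ≡ 11 (mod 43), and since 26⁻¹ ≡ 5 (mod 43), t ≡ 12. Hence x ≡ 588 + 3337·12 = 40632 (mod 143491).

40632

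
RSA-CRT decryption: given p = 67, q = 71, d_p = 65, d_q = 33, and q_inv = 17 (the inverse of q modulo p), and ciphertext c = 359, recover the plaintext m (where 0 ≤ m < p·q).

m₁ = c^(d_p) mod p: c ≡ 24 (mod 67), and 24^65 mod 67 = 14.
m₂ = c^(d_q) mod q: c ≡ 4 (mod 71), and 4^33 mod 71 = 40.
h = q_inv·(m₁ − m₂) mod p = 17·(14 − 40) mod 67 = 27.
m = m₂ + h·q = 40 + 27·71 = 1957.

1957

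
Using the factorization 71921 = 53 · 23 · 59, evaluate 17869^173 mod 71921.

Mod 53: 17869 ≡ 8; by Fermat, exponent reduces to 173 mod 52 = 17; 8^17 ≡ 27 (mod 53).
Mod 23: 17869 ≡ 21; by Fermat, exponent reduces to 173 mod 22 = 19; 21^19 ≡ 20 (mod 23).
Mod 59: 17869 ≡ 51; by Fermat, exponent reduces to 173 mod 58 = 57; 51^57 ≡ 22 (mod 59).
Combine by CRT: x ≡ 27 (mod 53), x ≡ 20 (mod 23), x ≡ 22 (mod 59) ⇒ x ≡ 40201 (mod 71921).

40201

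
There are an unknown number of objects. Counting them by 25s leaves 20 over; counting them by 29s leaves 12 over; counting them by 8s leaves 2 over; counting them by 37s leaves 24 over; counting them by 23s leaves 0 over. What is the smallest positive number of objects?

From N ≡ 20 (mod 25) write N = 20 + 25t. Substituting into N ≡ 12 (mod 29) gives 25t ≡ 21 (mod 29), and since 25⁻¹ ≡ 7 (mod 29), t ≡ 2. Hence N ≡ 20 + 25·2 = 70 (mod 725).
From N ≡ 70 (mod 725) write N = 70 + 725t. Substituting into N ≡ 2 (mod 8) gives 725t ≡ 4 (mod 8), and since 5⁻¹ ≡ 5 (mod 8), t ≡ 4. Hence N ≡ 70 + 725·4 = 2970 (mod 5800).
From N ≡ 2970 (mod 5800) write N = 2970 + 5800t. Substituting into N ≡ 24 (mod 37) gives 5800t ≡ 14 (mod 37), and since 28⁻¹ ≡ 4 (mod 37), t ≡ 19. Hence N ≡ 2970 + 5800·19 = 113170 (mod 214600).
From N ≡ 113170 (mod 214600) write N = 113170 + 214600t. Substituting into N ≡ 0 (mod 23) gives 214600t ≡ 13 (mod 23), and since 10⁻¹ ≡ 7 (mod 23), t ≡ 22. Hence N ≡ 113170 + 214600·22 = 4834370 (mod 4935800).

4834370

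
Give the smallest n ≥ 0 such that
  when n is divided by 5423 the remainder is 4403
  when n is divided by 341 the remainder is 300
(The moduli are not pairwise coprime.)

118286

Combine the congruences pairwise.
gcd(5423, 341) = 11 and 11 | (300 − 4403), so the pair is consistent; merging gives n ≡ 118286 (mod 168113), where 168113 = lcm(5423, 341).
The solution is unique modulo lcm(5423, 341) = 168113.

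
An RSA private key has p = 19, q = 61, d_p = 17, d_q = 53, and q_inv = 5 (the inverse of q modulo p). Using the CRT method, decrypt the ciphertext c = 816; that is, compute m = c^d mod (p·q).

94

m₁ = c^(d_p) mod p: c ≡ 18 (mod 19), and 18^17 mod 19 = 18.
m₂ = c^(d_q) mod q: c ≡ 23 (mod 61), and 23^53 mod 61 = 33.
h = q_inv·(m₁ − m₂) mod p = 5·(18 − 33) mod 19 = 1.
m = m₂ + h·q = 33 + 1·61 = 94.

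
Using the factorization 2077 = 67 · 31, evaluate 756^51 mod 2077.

866

Mod 67: 756 ≡ 19; 19^51 ≡ 62 (mod 67).
Mod 31: 756 ≡ 12; by Fermat, exponent reduces to 51 mod 30 = 21; 12^21 ≡ 29 (mod 31).
Combine by CRT: x ≡ 62 (mod 67), x ≡ 29 (mod 31) ⇒ x ≡ 866 (mod 2077).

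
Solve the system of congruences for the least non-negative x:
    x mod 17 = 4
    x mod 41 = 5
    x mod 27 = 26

17225

The moduli are pairwise coprime; N = 17·41·27 = 18819.
N/17 = 1107; 1107 ≡ 2 (mod 17); 2·9 ≡ 1, so inverse 9.
N/41 = 459; 459 ≡ 8 (mod 41); 8·36 ≡ 1, so inverse 36.
N/27 = 697; 697 ≡ 22 (mod 27); 22·16 ≡ 1, so inverse 16.
x ≡ 4·1107·9 + 5·459·36 + 26·697·16 = 412424.
412424 mod 18819 = 17225.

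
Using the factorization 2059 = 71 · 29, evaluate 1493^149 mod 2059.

583

Mod 71: 1493 ≡ 2; by Fermat, exponent reduces to 149 mod 70 = 9; 2^9 ≡ 15 (mod 71).
Mod 29: 1493 ≡ 14; by Fermat, exponent reduces to 149 mod 28 = 9; 14^9 ≡ 3 (mod 29).
Combine by CRT: x ≡ 15 (mod 71), x ≡ 3 (mod 29) ⇒ x ≡ 583 (mod 2059).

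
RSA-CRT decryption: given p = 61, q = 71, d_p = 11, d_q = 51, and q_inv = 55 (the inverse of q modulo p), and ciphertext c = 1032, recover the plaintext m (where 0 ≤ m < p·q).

972

m₁ = c^(d_p) mod p: c ≡ 56 (mod 61), and 56^11 mod 61 = 57.
m₂ = c^(d_q) mod q: c ≡ 38 (mod 71), and 38^51 mod 71 = 49.
h = q_inv·(m₁ − m₂) mod p = 55·(57 − 49) mod 61 = 13.
m = m₂ + h·q = 49 + 13·71 = 972.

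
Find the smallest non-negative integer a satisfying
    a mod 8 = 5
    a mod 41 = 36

From a ≡ 5 (mod 8) write a = 5 + 8t. Substituting into a ≡ 36 (mod 41) gives 8t ≡ 31 (mod 41), and since 8⁻¹ ≡ 36 (mod 41), t ≡ 9. Hence a ≡ 5 + 8·9 = 77 (mod 328).

77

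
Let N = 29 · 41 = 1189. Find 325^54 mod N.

Mod 29: 325 ≡ 6; by Fermat, exponent reduces to 54 mod 28 = 26; 6^26 ≡ 25 (mod 29).
Mod 41: 325 ≡ 38; by Fermat, exponent reduces to 54 mod 40 = 14; 38^14 ≡ 32 (mod 41).
Combine by CRT: x ≡ 25 (mod 29), x ≡ 32 (mod 41) ⇒ x ≡ 1098 (mod 1189).

1098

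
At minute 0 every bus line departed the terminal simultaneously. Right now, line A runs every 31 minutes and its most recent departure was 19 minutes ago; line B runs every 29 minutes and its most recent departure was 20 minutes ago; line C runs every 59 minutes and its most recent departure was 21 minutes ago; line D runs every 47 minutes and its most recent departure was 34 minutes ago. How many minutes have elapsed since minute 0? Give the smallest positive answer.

From t ≡ 19 (mod 31) write t = 19 + 31s. Substituting into t ≡ 20 (mod 29) gives 31s ≡ 1 (mod 29), and since 2⁻¹ ≡ 15 (mod 29), s ≡ 15. Hence t ≡ 19 + 31·15 = 484 (mod 899).
From t ≡ 484 (mod 899) write t = 484 + 899s. Substituting into t ≡ 21 (mod 59) gives 899s ≡ 9 (mod 59), and since 14⁻¹ ≡ 38 (mod 59), s ≡ 47. Hence t ≡ 484 + 899·47 = 42737 (mod 53041).
From t ≡ 42737 (mod 53041) write t = 42737 + 53041s. Substituting into t ≡ 34 (mod 47) gives 53041s ≡ 20 (mod 47), and since 25⁻¹ ≡ 32 (mod 47), s ≡ 29. Hence t ≡ 42737 + 53041·29 = 1580926 (mod 2492927).

1580926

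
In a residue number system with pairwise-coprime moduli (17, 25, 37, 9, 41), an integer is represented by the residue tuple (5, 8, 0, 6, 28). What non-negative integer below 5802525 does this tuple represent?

The moduli are pairwise coprime; N = 17·25·37·9·41 = 5802525.
N/17 = 341325; 341325 ≡ 16 (mod 17); 16·16 ≡ 1, so inverse 16.
N/25 = 232101; 232101 ≡ 1 (mod 25), inverse 1.
N/37 = 156825; 156825 ≡ 19 (mod 37); 19·2 ≡ 1, so inverse 2.
N/9 = 644725; 644725 ≡ 1 (mod 9), inverse 1.
N/41 = 141525; 141525 ≡ 34 (mod 41); 34·35 ≡ 1, so inverse 35.
x ≡ 5·341325·16 + 8·232101·1 + 0·156825·2 + 6·644725·1 + 28·141525·35 = 171725658.
171725658 mod 5802525 = 3452433.

3452433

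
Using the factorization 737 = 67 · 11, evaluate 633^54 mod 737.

Mod 67: 633 ≡ 30; 30^54 ≡ 1 (mod 67).
Mod 11: 633 ≡ 6; by Fermat, exponent reduces to 54 mod 10 = 4; 6^4 ≡ 9 (mod 11).
Combine by CRT: x ≡ 1 (mod 67), x ≡ 9 (mod 11) ⇒ x ≡ 537 (mod 737).

537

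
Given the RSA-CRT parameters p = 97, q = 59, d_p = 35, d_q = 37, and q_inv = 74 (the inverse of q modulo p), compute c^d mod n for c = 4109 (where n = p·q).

5493

m₁ = c^(d_p) mod p: c ≡ 35 (mod 97), and 35^35 mod 97 = 61.
m₂ = c^(d_q) mod q: c ≡ 38 (mod 59), and 38^37 mod 59 = 6.
h = q_inv·(m₁ − m₂) mod p = 74·(61 − 6) mod 97 = 93.
m = m₂ + h·q = 6 + 93·59 = 5493.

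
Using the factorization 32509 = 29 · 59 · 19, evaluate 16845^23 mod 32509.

Mod 29: 16845 ≡ 25; 25^23 ≡ 16 (mod 29).
Mod 59: 16845 ≡ 30; 30^23 ≡ 54 (mod 59).
Mod 19: 16845 ≡ 11; by Fermat, exponent reduces to 23 mod 18 = 5; 11^5 ≡ 7 (mod 19).
Combine by CRT: x ≡ 16 (mod 29), x ≡ 54 (mod 59), x ≡ 7 (mod 19) ⇒ x ≡ 14922 (mod 32509).

14922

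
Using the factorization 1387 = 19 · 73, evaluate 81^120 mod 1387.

220

Mod 19: 81 ≡ 5; by Fermat, exponent reduces to 120 mod 18 = 12; 5^12 ≡ 11 (mod 19).
Mod 73: 81 ≡ 8; by Fermat, exponent reduces to 120 mod 72 = 48; 8^48 ≡ 1 (mod 73).
Combine by CRT: x ≡ 11 (mod 19), x ≡ 1 (mod 73) ⇒ x ≡ 220 (mod 1387).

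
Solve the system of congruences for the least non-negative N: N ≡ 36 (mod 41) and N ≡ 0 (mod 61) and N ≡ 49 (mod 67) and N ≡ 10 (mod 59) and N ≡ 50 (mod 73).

317392516

The moduli are pairwise coprime; M = 41·61·67·59·73 = 721711069.
M/41 = 17602709; 17602709 ≡ 15 (mod 41); 15·11 ≡ 1, so inverse 11.
M/61 = 11831329; 11831329 ≡ 13 (mod 61); 13·47 ≡ 1, so inverse 47.
M/67 = 10771807; 10771807 ≡ 16 (mod 67); 16·21 ≡ 1, so inverse 21.
M/59 = 12232391; 12232391 ≡ 39 (mod 59); 39·56 ≡ 1, so inverse 56.
M/73 = 9886453; 9886453 ≡ 63 (mod 73); 63·51 ≡ 1, so inverse 51.
N ≡ 36·17602709·11 + 0·11831329·47 + 49·10771807·21 + 10·12232391·56 + 50·9886453·51 = 50115456277.
50115456277 mod 721711069 = 317392516.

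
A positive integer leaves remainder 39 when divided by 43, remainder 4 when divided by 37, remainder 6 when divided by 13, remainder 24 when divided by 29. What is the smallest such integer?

The moduli are pairwise coprime; M = 43·37·13·29 = 599807.
M/43 = 13949; 13949 ≡ 17 (mod 43); 17·38 ≡ 1, so inverse 38.
M/37 = 16211; 16211 ≡ 5 (mod 37); 5·15 ≡ 1, so inverse 15.
M/13 = 46139; 46139 ≡ 2 (mod 13); 2·7 ≡ 1, so inverse 7.
M/29 = 20683; 20683 ≡ 6 (mod 29); 6·5 ≡ 1, so inverse 5.
n ≡ 39·13949·38 + 4·16211·15 + 6·46139·7 + 24·20683·5 = 26064876.
26064876 mod 599807 = 273175.

273175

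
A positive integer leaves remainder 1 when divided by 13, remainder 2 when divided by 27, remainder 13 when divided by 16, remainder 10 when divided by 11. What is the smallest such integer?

14717

The moduli are pairwise coprime; M = 13·27·16·11 = 61776.
M/13 = 4752; 4752 ≡ 7 (mod 13); 7·2 ≡ 1, so inverse 2.
M/27 = 2288; 2288 ≡ 20 (mod 27); 20·23 ≡ 1, so inverse 23.
M/16 = 3861; 3861 ≡ 5 (mod 16); 5·13 ≡ 1, so inverse 13.
M/11 = 5616; 5616 ≡ 6 (mod 11); 6·2 ≡ 1, so inverse 2.
n ≡ 1·4752·2 + 2·2288·23 + 13·3861·13 + 10·5616·2 = 879581.
879581 mod 61776 = 14717.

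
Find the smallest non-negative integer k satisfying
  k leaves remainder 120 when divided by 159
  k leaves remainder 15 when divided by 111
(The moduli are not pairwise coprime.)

gcd(159, 111) = 3 and 3 | (15 − 120), so the pair is consistent; merging gives k ≡ 2346 (mod 5883), where 5883 = lcm(159, 111).
The solution is unique modulo lcm(159, 111) = 5883.

2346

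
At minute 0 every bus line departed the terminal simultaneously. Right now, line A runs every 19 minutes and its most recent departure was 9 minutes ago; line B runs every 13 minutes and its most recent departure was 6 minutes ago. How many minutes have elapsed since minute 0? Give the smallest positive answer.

From t ≡ 9 (mod 19) write t = 9 + 19s. Substituting into t ≡ 6 (mod 13) gives 19s ≡ 10 (mod 13), and since 6⁻¹ ≡ 11 (mod 13), s ≡ 6. Hence t ≡ 9 + 19·6 = 123 (mod 247).

123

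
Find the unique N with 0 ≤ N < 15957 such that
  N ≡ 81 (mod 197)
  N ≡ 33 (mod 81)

Combine the congruences pairwise.
From N ≡ 81 (mod 197) write N = 81 + 197t. Substituting into N ≡ 33 (mod 81) gives 197t ≡ 33 (mod 81), and since 35⁻¹ ≡ 44 (mod 81), t ≡ 75. Hence N ≡ 81 + 197·75 = 14856 (mod 15957).

14856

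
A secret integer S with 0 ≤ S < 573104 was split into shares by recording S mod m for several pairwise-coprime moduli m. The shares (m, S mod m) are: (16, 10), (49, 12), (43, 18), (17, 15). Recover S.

419354

Combine the congruences pairwise.
From S ≡ 10 (mod 16) write S = 10 + 16t. Substituting into S ≡ 12 (mod 49) gives 16t ≡ 2 (mod 49), and since 16⁻¹ ≡ 46 (mod 49), t ≡ 43. Hence S ≡ 10 + 16·43 = 698 (mod 784).
From S ≡ 698 (mod 784) write S = 698 + 784t. Substituting into S ≡ 18 (mod 43) gives 784t ≡ 8 (mod 43), and since 10⁻¹ ≡ 13 (mod 43), t ≡ 18. Hence S ≡ 698 + 784·18 = 14810 (mod 33712).
From S ≡ 14810 (mod 33712) write S = 14810 + 33712t. Substituting into S ≡ 15 (mod 17) gives 33712t ≡ 12 (mod 17), and since 1⁻¹ ≡ 1 (mod 17), t ≡ 12. Hence S ≡ 14810 + 33712·12 = 419354 (mod 573104).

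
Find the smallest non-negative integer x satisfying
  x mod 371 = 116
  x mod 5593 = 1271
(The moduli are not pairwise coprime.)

141096

gcd(371, 5593) = 7 and 7 | (1271 − 116), so the pair is consistent; merging gives x ≡ 141096 (mod 296429), where 296429 = lcm(371, 5593).
The solution is unique modulo lcm(371, 5593) = 296429.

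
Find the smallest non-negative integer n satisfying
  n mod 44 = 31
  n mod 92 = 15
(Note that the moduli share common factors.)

Combine the congruences pairwise.
gcd(44, 92) = 4 and 4 | (15 − 31), so the pair is consistent; merging gives n ≡ 383 (mod 1012), where 1012 = lcm(44, 92).
The solution is unique modulo lcm(44, 92) = 1012.

383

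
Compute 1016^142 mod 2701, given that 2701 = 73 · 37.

1020

Mod 73: 1016 ≡ 67; by Fermat, exponent reduces to 142 mod 72 = 70; 67^70 ≡ 71 (mod 73).
Mod 37: 1016 ≡ 17; by Fermat, exponent reduces to 142 mod 36 = 34; 17^34 ≡ 21 (mod 37).
Combine by CRT: x ≡ 71 (mod 73), x ≡ 21 (mod 37) ⇒ x ≡ 1020 (mod 2701).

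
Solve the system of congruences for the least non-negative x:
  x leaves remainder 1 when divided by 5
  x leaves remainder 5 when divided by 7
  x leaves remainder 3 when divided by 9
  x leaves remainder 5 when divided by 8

1461

The moduli are pairwise coprime; N = 5·7·9·8 = 2520.
N/5 = 504; 504 ≡ 4 (mod 5); 4·4 ≡ 1, so inverse 4.
N/7 = 360; 360 ≡ 3 (mod 7); 3·5 ≡ 1, so inverse 5.
N/9 = 280; 280 ≡ 1 (mod 9), inverse 1.
N/8 = 315; 315 ≡ 3 (mod 8); 3·3 ≡ 1, so inverse 3.
x ≡ 1·504·4 + 5·360·5 + 3·280·1 + 5·315·3 = 16581.
16581 mod 2520 = 1461.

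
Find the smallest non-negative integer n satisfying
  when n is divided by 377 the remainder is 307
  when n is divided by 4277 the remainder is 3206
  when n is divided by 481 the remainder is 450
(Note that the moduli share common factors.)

862883

Combine the congruences pairwise.
gcd(377, 4277) = 13 and 13 | (3206 − 307), so the pair is consistent; merging gives n ≡ 118685 (mod 124033), where 124033 = lcm(377, 4277).
gcd(124033, 481) = 13 and 13 | (450 − 118685), so the pair is consistent; merging gives n ≡ 862883 (mod 4589221), where 4589221 = lcm(124033, 481).
The solution is unique modulo lcm(377, 4277, 481) = 4589221.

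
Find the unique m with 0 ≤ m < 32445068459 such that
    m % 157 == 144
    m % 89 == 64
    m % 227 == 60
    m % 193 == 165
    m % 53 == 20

19935045628

The moduli are pairwise coprime; N = 157·89·227·193·53 = 32445068459.
N/157 = 206656487; 206656487 ≡ 56 (mod 157); 56·143 ≡ 1, so inverse 143.
N/89 = 364551331; 364551331 ≡ 33 (mod 89); 33·27 ≡ 1, so inverse 27.
N/227 = 142929817; 142929817 ≡ 175 (mod 227); 175·48 ≡ 1, so inverse 48.
N/193 = 168109163; 168109163 ≡ 180 (mod 193); 180·89 ≡ 1, so inverse 89.
N/53 = 612171103; 612171103 ≡ 9 (mod 53); 9·6 ≡ 1, so inverse 6.
m ≡ 144·206656487·143 + 64·364551331·27 + 60·142929817·48 + 165·168109163·89 + 20·612171103·6 = 7839196544247.
7839196544247 mod 32445068459 = 19935045628.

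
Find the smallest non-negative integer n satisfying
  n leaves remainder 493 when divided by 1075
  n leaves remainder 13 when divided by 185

gcd(1075, 185) = 5 and 5 | (13 − 493), so the pair is consistent; merging gives n ≡ 20918 (mod 39775), where 39775 = lcm(1075, 185).
The solution is unique modulo lcm(1075, 185) = 39775.

20918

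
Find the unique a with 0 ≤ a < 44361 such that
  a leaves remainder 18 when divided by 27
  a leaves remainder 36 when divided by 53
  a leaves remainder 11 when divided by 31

22455

The moduli are pairwise coprime; N = 27·53·31 = 44361.
N/27 = 1643; 1643 ≡ 23 (mod 27); 23·20 ≡ 1, so inverse 20.
N/53 = 837; 837 ≡ 42 (mod 53); 42·24 ≡ 1, so inverse 24.
N/31 = 1431; 1431 ≡ 5 (mod 31); 5·25 ≡ 1, so inverse 25.
a ≡ 18·1643·20 + 36·837·24 + 11·1431·25 = 1708173.
1708173 mod 44361 = 22455.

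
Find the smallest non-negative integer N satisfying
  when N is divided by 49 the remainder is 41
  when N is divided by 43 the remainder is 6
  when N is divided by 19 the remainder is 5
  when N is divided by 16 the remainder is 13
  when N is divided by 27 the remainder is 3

3309501

From N ≡ 41 (mod 49) write N = 41 + 49t. Substituting into N ≡ 6 (mod 43) gives 49t ≡ 8 (mod 43), and since 6⁻¹ ≡ 36 (mod 43), t ≡ 30. Hence N ≡ 41 + 49·30 = 1511 (mod 2107).
From N ≡ 1511 (mod 2107) write N = 1511 + 2107t. Substituting into N ≡ 5 (mod 19) gives 2107t ≡ 14 (mod 19), and since 17⁻¹ ≡ 9 (mod 19), t ≡ 12. Hence N ≡ 1511 + 2107·12 = 26795 (mod 40033).
From N ≡ 26795 (mod 40033) write N = 26795 + 40033t. Substituting into N ≡ 13 (mod 16) gives 40033t ≡ 2 (mod 16), and since 1⁻¹ ≡ 1 (mod 16), t ≡ 2. Hence N ≡ 26795 + 40033·2 = 106861 (mod 640528).
From N ≡ 106861 (mod 640528) write N = 106861 + 640528t. Substituting into N ≡ 3 (mod 27) gives 640528t ≡ 8 (mod 27), and since 7⁻¹ ≡ 4 (mod 27), t ≡ 5. Hence N ≡ 106861 + 640528·5 = 3309501 (mod 17294256).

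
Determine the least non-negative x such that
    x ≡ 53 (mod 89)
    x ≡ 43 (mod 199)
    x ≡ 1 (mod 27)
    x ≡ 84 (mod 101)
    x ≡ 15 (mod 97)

From x ≡ 53 (mod 89) write x = 53 + 89t. Substituting into x ≡ 43 (mod 199) gives 89t ≡ 189 (mod 199), and since 89⁻¹ ≡ 161 (mod 199), t ≡ 181. Hence x ≡ 53 + 89·181 = 16162 (mod 17711).
From x ≡ 16162 (mod 17711) write x = 16162 + 17711t. Substituting into x ≡ 1 (mod 27) gives 17711t ≡ 12 (mod 27), and since 26⁻¹ ≡ 26 (mod 27), t ≡ 15. Hence x ≡ 16162 + 17711·15 = 281827 (mod 478197).
From x ≡ 281827 (mod 478197) write x = 281827 + 478197t. Substituting into x ≡ 84 (mod 101) gives 478197t ≡ 47 (mod 101), and since 63⁻¹ ≡ 93 (mod 101), t ≡ 28. Hence x ≡ 281827 + 478197·28 = 13671343 (mod 48297897).
From x ≡ 13671343 (mod 48297897) write x = 13671343 + 48297897t. Substituting into x ≡ 15 (mod 97) gives 48297897t ≡ 46 (mod 97), and since 45⁻¹ ≡ 69 (mod 97), t ≡ 70. Hence x ≡ 13671343 + 48297897·70 = 3394524133 (mod 4684896009).

3394524133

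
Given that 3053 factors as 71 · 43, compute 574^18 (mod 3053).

Mod 71: 574 ≡ 6; 6^18 ≡ 19 (mod 71).
Mod 43: 574 ≡ 15; 15^18 ≡ 41 (mod 43).
Combine by CRT: x ≡ 19 (mod 71), x ≡ 41 (mod 43) ⇒ x ≡ 729 (mod 3053).

729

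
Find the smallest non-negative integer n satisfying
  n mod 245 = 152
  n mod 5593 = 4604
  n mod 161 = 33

Combine the congruences pairwise.
gcd(245, 5593) = 7 and 7 | (4604 − 152), so the pair is consistent; merging gives n ≡ 10197 (mod 195755), where 195755 = lcm(245, 5593).
gcd(195755, 161) = 7 and 7 | (33 − 10197), so the pair is consistent; merging gives n ≡ 205952 (mod 4502365), where 4502365 = lcm(195755, 161).
The solution is unique modulo lcm(245, 5593, 161) = 4502365.

205952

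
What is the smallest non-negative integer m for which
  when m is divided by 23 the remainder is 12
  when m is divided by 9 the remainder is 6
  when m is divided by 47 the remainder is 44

The moduli are pairwise coprime; N = 23·9·47 = 9729.
N/23 = 423; 423 ≡ 9 (mod 23); 9·18 ≡ 1, so inverse 18.
N/9 = 1081; 1081 ≡ 1 (mod 9), inverse 1.
N/47 = 207; 207 ≡ 19 (mod 47); 19·5 ≡ 1, so inverse 5.
m ≡ 12·423·18 + 6·1081·1 + 44·207·5 = 143394.
143394 mod 9729 = 7188.

7188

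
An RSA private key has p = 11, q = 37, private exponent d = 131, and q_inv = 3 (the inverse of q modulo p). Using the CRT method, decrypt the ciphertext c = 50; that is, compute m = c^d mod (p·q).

d_p = d mod (p−1) = 131 mod 10 = 1; d_q = d mod (q−1) = 23.
m₁ = c^(d_p) mod p: c ≡ 6 (mod 11), and 6^1 mod 11 = 6.
m₂ = c^(d_q) mod q: c ≡ 13 (mod 37), and 13^23 mod 37 = 2.
h = q_inv·(m₁ − m₂) mod p = 3·(6 − 2) mod 11 = 1.
m = m₂ + h·q = 2 + 1·37 = 39.

39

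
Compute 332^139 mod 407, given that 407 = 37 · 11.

Mod 37: 332 ≡ 36; by Fermat, exponent reduces to 139 mod 36 = 31; 36^31 ≡ 36 (mod 37).
Mod 11: 332 ≡ 2; by Fermat, exponent reduces to 139 mod 10 = 9; 2^9 ≡ 6 (mod 11).
Combine by CRT: x ≡ 36 (mod 37), x ≡ 6 (mod 11) ⇒ x ≡ 369 (mod 407).

369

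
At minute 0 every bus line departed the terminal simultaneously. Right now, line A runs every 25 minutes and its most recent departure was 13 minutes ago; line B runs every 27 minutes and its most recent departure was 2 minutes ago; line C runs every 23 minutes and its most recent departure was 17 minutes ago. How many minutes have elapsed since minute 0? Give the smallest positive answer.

9263

Combine the congruences pairwise.
From t ≡ 13 (mod 25) write t = 13 + 25s. Substituting into t ≡ 2 (mod 27) gives 25s ≡ 16 (mod 27), and since 25⁻¹ ≡ 13 (mod 27), s ≡ 19. Hence t ≡ 13 + 25·19 = 488 (mod 675).
From t ≡ 488 (mod 675) write t = 488 + 675s. Substituting into t ≡ 17 (mod 23) gives 675s ≡ 12 (mod 23), and since 8⁻¹ ≡ 3 (mod 23), s ≡ 13. Hence t ≡ 488 + 675·13 = 9263 (mod 15525).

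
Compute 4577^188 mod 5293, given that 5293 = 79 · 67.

408

Mod 79: 4577 ≡ 74; by Fermat, exponent reduces to 188 mod 78 = 32; 74^32 ≡ 13 (mod 79).
Mod 67: 4577 ≡ 21; by Fermat, exponent reduces to 188 mod 66 = 56; 21^56 ≡ 6 (mod 67).
Combine by CRT: x ≡ 13 (mod 79), x ≡ 6 (mod 67) ⇒ x ≡ 408 (mod 5293).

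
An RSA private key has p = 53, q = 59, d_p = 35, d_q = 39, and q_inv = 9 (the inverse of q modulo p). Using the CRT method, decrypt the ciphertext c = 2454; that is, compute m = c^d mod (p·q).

m₁ = c^(d_p) mod p: c ≡ 16 (mod 53), and 16^35 mod 53 = 36.
m₂ = c^(d_q) mod q: c ≡ 35 (mod 59), and 35^39 mod 59 = 20.
h = q_inv·(m₁ − m₂) mod p = 9·(36 − 20) mod 53 = 38.
m = m₂ + h·q = 20 + 38·59 = 2262.

2262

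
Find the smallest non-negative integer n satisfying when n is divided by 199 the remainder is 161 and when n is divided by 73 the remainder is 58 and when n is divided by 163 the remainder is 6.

1387788

From n ≡ 161 (mod 199) write n = 161 + 199t. Substituting into n ≡ 58 (mod 73) gives 199t ≡ 43 (mod 73), and since 53⁻¹ ≡ 62 (mod 73), t ≡ 38. Hence n ≡ 161 + 199·38 = 7723 (mod 14527).
From n ≡ 7723 (mod 14527) write n = 7723 + 14527t. Substituting into n ≡ 6 (mod 163) gives 14527t ≡ 107 (mod 163), and since 20⁻¹ ≡ 106 (mod 163), t ≡ 95. Hence n ≡ 7723 + 14527·95 = 1387788 (mod 2367901).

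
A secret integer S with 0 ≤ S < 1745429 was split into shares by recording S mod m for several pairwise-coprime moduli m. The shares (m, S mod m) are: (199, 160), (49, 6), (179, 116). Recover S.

705018

The moduli are pairwise coprime; N = 199·49·179 = 1745429.
N/199 = 8771; 8771 ≡ 15 (mod 199); 15·146 ≡ 1, so inverse 146.
N/49 = 35621; 35621 ≡ 47 (mod 49); 47·24 ≡ 1, so inverse 24.
N/179 = 9751; 9751 ≡ 85 (mod 179); 85·139 ≡ 1, so inverse 139.
S ≡ 160·8771·146 + 6·35621·24 + 116·9751·139 = 367245108.
367245108 mod 1745429 = 705018.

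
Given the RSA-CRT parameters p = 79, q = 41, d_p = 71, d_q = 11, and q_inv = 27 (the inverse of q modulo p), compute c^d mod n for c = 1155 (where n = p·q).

m₁ = c^(d_p) mod p: c ≡ 49 (mod 79), and 49^71 mod 79 = 26.
m₂ = c^(d_q) mod q: c ≡ 7 (mod 41), and 7^11 mod 41 = 22.
h = q_inv·(m₁ − m₂) mod p = 27·(26 − 22) mod 79 = 29.
m = m₂ + h·q = 22 + 29·41 = 1211.

1211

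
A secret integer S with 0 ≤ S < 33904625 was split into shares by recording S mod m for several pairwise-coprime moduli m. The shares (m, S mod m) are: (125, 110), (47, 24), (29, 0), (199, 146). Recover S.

From S ≡ 110 (mod 125) write S = 110 + 125t. Substituting into S ≡ 24 (mod 47) gives 125t ≡ 8 (mod 47), and since 31⁻¹ ≡ 44 (mod 47), t ≡ 23. Hence S ≡ 110 + 125·23 = 2985 (mod 5875).
From S ≡ 2985 (mod 5875) write S = 2985 + 5875t. Substituting into S ≡ 0 (mod 29) gives 5875t ≡ 2 (mod 29), and since 17⁻¹ ≡ 12 (mod 29), t ≡ 24. Hence S ≡ 2985 + 5875·24 = 143985 (mod 170375).
From S ≡ 143985 (mod 170375) write S = 143985 + 170375t. Substituting into S ≡ 146 (mod 199) gives 170375t ≡ 38 (mod 199), and since 31⁻¹ ≡ 122 (mod 199), t ≡ 59. Hence S ≡ 143985 + 170375·59 = 10196110 (mod 33904625).

10196110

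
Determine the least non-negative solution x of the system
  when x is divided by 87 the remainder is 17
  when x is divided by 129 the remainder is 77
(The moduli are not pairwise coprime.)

gcd(87, 129) = 3 and 3 | (77 − 17), so the pair is consistent; merging gives x ≡ 1496 (mod 3741), where 3741 = lcm(87, 129).
The solution is unique modulo lcm(87, 129) = 3741.

1496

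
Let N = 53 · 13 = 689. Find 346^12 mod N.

248

Mod 53: 346 ≡ 28; 28^12 ≡ 36 (mod 53).
Mod 13: 346 ≡ 8; since 12 | 12, by Fermat 8^12 ≡ 1 (mod 13).
Combine by CRT: x ≡ 36 (mod 53), x ≡ 1 (mod 13) ⇒ x ≡ 248 (mod 689).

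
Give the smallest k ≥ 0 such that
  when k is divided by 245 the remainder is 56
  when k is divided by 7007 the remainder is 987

Combine the congruences pairwise.
gcd(245, 7007) = 49 and 49 | (987 − 56), so the pair is consistent; merging gives k ≡ 15001 (mod 35035), where 35035 = lcm(245, 7007).
The solution is unique modulo lcm(245, 7007) = 35035.

15001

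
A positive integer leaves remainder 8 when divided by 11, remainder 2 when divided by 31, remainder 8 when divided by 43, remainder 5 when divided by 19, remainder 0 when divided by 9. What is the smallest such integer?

From t ≡ 8 (mod 11) write t = 8 + 11s. Substituting into t ≡ 2 (mod 31) gives 11s ≡ 25 (mod 31), and since 11⁻¹ ≡ 17 (mod 31), s ≡ 22. Hence t ≡ 8 + 11·22 = 250 (mod 341).
From t ≡ 250 (mod 341) write t = 250 + 341s. Substituting into t ≡ 8 (mod 43) gives 341s ≡ 16 (mod 43), and since 40⁻¹ ≡ 14 (mod 43), s ≡ 9. Hence t ≡ 250 + 341·9 = 3319 (mod 14663).
From t ≡ 3319 (mod 14663) write t = 3319 + 14663s. Substituting into t ≡ 5 (mod 19) gives 14663s ≡ 11 (mod 19), and since 14⁻¹ ≡ 15 (mod 19), s ≡ 13. Hence t ≡ 3319 + 14663·13 = 193938 (mod 278597).
From t ≡ 193938 (mod 278597) write t = 193938 + 278597s. Substituting into t ≡ 0 (mod 9) gives 278597s ≡ 3 (mod 9), and since 2⁻¹ ≡ 5 (mod 9), s ≡ 6. Hence t ≡ 193938 + 278597·6 = 1865520 (mod 2507373).

1865520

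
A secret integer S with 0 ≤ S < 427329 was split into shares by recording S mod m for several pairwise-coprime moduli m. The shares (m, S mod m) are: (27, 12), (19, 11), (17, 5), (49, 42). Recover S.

From S ≡ 12 (mod 27) write S = 12 + 27t. Substituting into S ≡ 11 (mod 19) gives 27t ≡ 18 (mod 19), and since 8⁻¹ ≡ 12 (mod 19), t ≡ 7. Hence S ≡ 12 + 27·7 = 201 (mod 513).
From S ≡ 201 (mod 513) write S = 201 + 513t. Substituting into S ≡ 5 (mod 17) gives 513t ≡ 8 (mod 17), and since 3⁻¹ ≡ 6 (mod 17), t ≡ 14. Hence S ≡ 201 + 513·14 = 7383 (mod 8721).
From S ≡ 7383 (mod 8721) write S = 7383 + 8721t. Substituting into S ≡ 42 (mod 49) gives 8721t ≡ 9 (mod 49), and since 48⁻¹ ≡ 48 (mod 49), t ≡ 40. Hence S ≡ 7383 + 8721·40 = 356223 (mod 427329).

356223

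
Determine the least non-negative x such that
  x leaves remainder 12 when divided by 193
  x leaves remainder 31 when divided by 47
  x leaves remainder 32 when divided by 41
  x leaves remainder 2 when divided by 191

37414992

The moduli are pairwise coprime; N = 193·47·41·191 = 71035001.
N/193 = 368057; 368057 ≡ 6 (mod 193); 6·161 ≡ 1, so inverse 161.
N/47 = 1511383; 1511383 ≡ 4 (mod 47); 4·12 ≡ 1, so inverse 12.
N/41 = 1732561; 1732561 ≡ 24 (mod 41); 24·12 ≡ 1, so inverse 12.
N/191 = 371911; 371911 ≡ 34 (mod 191); 34·118 ≡ 1, so inverse 118.
x ≡ 12·368057·161 + 31·1511383·12 + 32·1732561·12 + 2·371911·118 = 2026395020.
2026395020 mod 71035001 = 37414992.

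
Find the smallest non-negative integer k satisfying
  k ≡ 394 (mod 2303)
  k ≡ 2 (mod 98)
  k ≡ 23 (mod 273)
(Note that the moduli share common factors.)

156998

gcd(2303, 98) = 49 and 49 | (2 − 394), so the pair is consistent; merging gives k ≡ 394 (mod 4606), where 4606 = lcm(2303, 98).
gcd(4606, 273) = 7 and 7 | (23 − 394), so the pair is consistent; merging gives k ≡ 156998 (mod 179634), where 179634 = lcm(4606, 273).
The solution is unique modulo lcm(2303, 98, 273) = 179634.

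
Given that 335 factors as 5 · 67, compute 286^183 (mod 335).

276

Mod 5: 286 ≡ 1; by Fermat, exponent reduces to 183 mod 4 = 3; 1^3 ≡ 1 (mod 5).
Mod 67: 286 ≡ 18; by Fermat, exponent reduces to 183 mod 66 = 51; 18^51 ≡ 8 (mod 67).
Combine by CRT: x ≡ 1 (mod 5), x ≡ 8 (mod 67) ⇒ x ≡ 276 (mod 335).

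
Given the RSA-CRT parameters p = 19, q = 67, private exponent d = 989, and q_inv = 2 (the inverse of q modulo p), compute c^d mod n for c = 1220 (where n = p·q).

24

d_p = d mod (p−1) = 989 mod 18 = 17; d_q = d mod (q−1) = 65.
m₁ = c^(d_p) mod p: c ≡ 4 (mod 19), and 4^17 mod 19 = 5.
m₂ = c^(d_q) mod q: c ≡ 14 (mod 67), and 14^65 mod 67 = 24.
h = q_inv·(m₁ − m₂) mod p = 2·(5 − 24) mod 19 = 0.
m = m₂ + h·q = 24 + 0·67 = 24.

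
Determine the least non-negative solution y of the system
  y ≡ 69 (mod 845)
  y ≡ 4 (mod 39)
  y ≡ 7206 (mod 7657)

Combine the congruences pairwise.
gcd(845, 39) = 13 and 13 | (4 − 69), so the pair is consistent; merging gives y ≡ 1759 (mod 2535), where 2535 = lcm(845, 39).
gcd(2535, 7657) = 13 and 13 | (7206 − 1759), so the pair is consistent; merging gives y ≡ 1071529 (mod 1493115), where 1493115 = lcm(2535, 7657).
The solution is unique modulo lcm(845, 39, 7657) = 1493115.

1071529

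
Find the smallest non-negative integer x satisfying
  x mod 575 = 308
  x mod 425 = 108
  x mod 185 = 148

123358

Combine the congruences pairwise.
gcd(575, 425) = 25 and 25 | (108 − 308), so the pair is consistent; merging gives x ≡ 6058 (mod 9775), where 9775 = lcm(575, 425).
gcd(9775, 185) = 5 and 5 | (148 − 6058), so the pair is consistent; merging gives x ≡ 123358 (mod 361675), where 361675 = lcm(9775, 185).
The solution is unique modulo lcm(575, 425, 185) = 361675.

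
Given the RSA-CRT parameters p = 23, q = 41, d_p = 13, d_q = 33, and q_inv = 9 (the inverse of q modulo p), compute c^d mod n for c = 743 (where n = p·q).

572

m₁ = c^(d_p) mod p: c ≡ 7 (mod 23), and 7^13 mod 23 = 20.
m₂ = c^(d_q) mod q: c ≡ 5 (mod 41), and 5^33 mod 41 = 39.
h = q_inv·(m₁ − m₂) mod p = 9·(20 − 39) mod 23 = 13.
m = m₂ + h·q = 39 + 13·41 = 572.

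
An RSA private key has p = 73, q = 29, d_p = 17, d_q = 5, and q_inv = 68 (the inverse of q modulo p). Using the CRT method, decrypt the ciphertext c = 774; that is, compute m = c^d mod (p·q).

m₁ = c^(d_p) mod p: c ≡ 44 (mod 73), and 44^17 mod 73 = 11.
m₂ = c^(d_q) mod q: c ≡ 20 (mod 29), and 20^5 mod 29 = 24.
h = q_inv·(m₁ − m₂) mod p = 68·(11 − 24) mod 73 = 65.
m = m₂ + h·q = 24 + 65·29 = 1909.

1909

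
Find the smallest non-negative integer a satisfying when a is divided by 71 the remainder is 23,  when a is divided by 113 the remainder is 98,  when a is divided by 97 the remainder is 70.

The moduli are pairwise coprime; N = 71·113·97 = 778231.
N/71 = 10961; 10961 ≡ 27 (mod 71); 27·50 ≡ 1, so inverse 50.
N/113 = 6887; 6887 ≡ 107 (mod 113); 107·94 ≡ 1, so inverse 94.
N/97 = 8023; 8023 ≡ 69 (mod 97); 69·45 ≡ 1, so inverse 45.
a ≡ 23·10961·50 + 98·6887·94 + 70·8023·45 = 101320644.
101320644 mod 778231 = 150614.

150614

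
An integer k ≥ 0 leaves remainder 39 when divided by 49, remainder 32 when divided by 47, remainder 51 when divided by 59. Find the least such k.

109260

The moduli are pairwise coprime; N = 49·47·59 = 135877.
N/49 = 2773; 2773 ≡ 29 (mod 49); 29·22 ≡ 1, so inverse 22.
N/47 = 2891; 2891 ≡ 24 (mod 47); 24·2 ≡ 1, so inverse 2.
N/59 = 2303; 2303 ≡ 2 (mod 59); 2·30 ≡ 1, so inverse 30.
k ≡ 39·2773·22 + 32·2891·2 + 51·2303·30 = 6087848.
6087848 mod 135877 = 109260.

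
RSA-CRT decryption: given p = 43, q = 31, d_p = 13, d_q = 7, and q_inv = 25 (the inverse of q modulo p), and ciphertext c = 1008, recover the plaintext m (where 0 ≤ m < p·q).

1310

m₁ = c^(d_p) mod p: c ≡ 19 (mod 43), and 19^13 mod 43 = 20.
m₂ = c^(d_q) mod q: c ≡ 16 (mod 31), and 16^7 mod 31 = 8.
h = q_inv·(m₁ − m₂) mod p = 25·(20 − 8) mod 43 = 42.
m = m₂ + h·q = 8 + 42·31 = 1310.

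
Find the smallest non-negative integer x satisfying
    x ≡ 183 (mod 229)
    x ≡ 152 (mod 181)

From x ≡ 183 (mod 229) write x = 183 + 229t. Substituting into x ≡ 152 (mod 181) gives 229t ≡ 150 (mod 181), and since 48⁻¹ ≡ 132 (mod 181), t ≡ 71. Hence x ≡ 183 + 229·71 = 16442 (mod 41449).

16442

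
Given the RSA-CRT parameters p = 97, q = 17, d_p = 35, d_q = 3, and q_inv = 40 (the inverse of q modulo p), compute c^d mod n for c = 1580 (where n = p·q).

1291

m₁ = c^(d_p) mod p: c ≡ 28 (mod 97), and 28^35 mod 97 = 30.
m₂ = c^(d_q) mod q: c ≡ 16 (mod 17), and 16^3 mod 17 = 16.
h = q_inv·(m₁ − m₂) mod p = 40·(30 − 16) mod 97 = 75.
m = m₂ + h·q = 16 + 75·17 = 1291.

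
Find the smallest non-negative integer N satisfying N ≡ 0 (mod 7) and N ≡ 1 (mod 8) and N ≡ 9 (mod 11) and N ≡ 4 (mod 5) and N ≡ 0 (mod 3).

From N ≡ 0 (mod 7) write N = 0 + 7t. Substituting into N ≡ 1 (mod 8) gives 7t ≡ 1 (mod 8), and since 7⁻¹ ≡ 7 (mod 8), t ≡ 7. Hence N ≡ 0 + 7·7 = 49 (mod 56).
From N ≡ 49 (mod 56) write N = 49 + 56t. Substituting into N ≡ 9 (mod 11) gives 56t ≡ 4 (mod 11), and since 1⁻¹ ≡ 1 (mod 11), t ≡ 4. Hence N ≡ 49 + 56·4 = 273 (mod 616).
From N ≡ 273 (mod 616) write N = 273 + 616t. Substituting into N ≡ 4 (mod 5) gives 616t ≡ 1 (mod 5), and since 1⁻¹ ≡ 1 (mod 5), t ≡ 1. Hence N ≡ 273 + 616·1 = 889 (mod 3080).
From N ≡ 889 (mod 3080) write N = 889 + 3080t. Substituting into N ≡ 0 (mod 3) gives 3080t ≡ 2 (mod 3), and since 2⁻¹ ≡ 2 (mod 3), t ≡ 1. Hence N ≡ 889 + 3080·1 = 3969 (mod 9240).

3969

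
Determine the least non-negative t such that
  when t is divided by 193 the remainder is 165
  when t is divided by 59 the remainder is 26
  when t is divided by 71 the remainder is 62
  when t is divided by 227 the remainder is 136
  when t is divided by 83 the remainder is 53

9583719719

From t ≡ 165 (mod 193) write t = 165 + 193s. Substituting into t ≡ 26 (mod 59) gives 193s ≡ 38 (mod 59), and since 16⁻¹ ≡ 48 (mod 59), s ≡ 54. Hence t ≡ 165 + 193·54 = 10587 (mod 11387).
From t ≡ 10587 (mod 11387) write t = 10587 + 11387s. Substituting into t ≡ 62 (mod 71) gives 11387s ≡ 54 (mod 71), and since 27⁻¹ ≡ 50 (mod 71), s ≡ 2. Hence t ≡ 10587 + 11387·2 = 33361 (mod 808477).
From t ≡ 33361 (mod 808477) write t = 33361 + 808477s. Substituting into t ≡ 136 (mod 227) gives 808477s ≡ 144 (mod 227), and since 130⁻¹ ≡ 117 (mod 227), s ≡ 50. Hence t ≡ 33361 + 808477·50 = 40457211 (mod 183524279).
From t ≡ 40457211 (mod 183524279) write t = 40457211 + 183524279s. Substituting into t ≡ 53 (mod 83) gives 183524279s ≡ 30 (mod 83), and since 74⁻¹ ≡ 46 (mod 83), s ≡ 52. Hence t ≡ 40457211 + 183524279·52 = 9583719719 (mod 15232515157).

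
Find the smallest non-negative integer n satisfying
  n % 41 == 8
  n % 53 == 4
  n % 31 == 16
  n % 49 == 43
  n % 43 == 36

62074664

Combine the congruences pairwise.
From n ≡ 8 (mod 41) write n = 8 + 41t. Substituting into n ≡ 4 (mod 53) gives 41t ≡ 49 (mod 53), and since 41⁻¹ ≡ 22 (mod 53), t ≡ 18. Hence n ≡ 8 + 41·18 = 746 (mod 2173).
From n ≡ 746 (mod 2173) write n = 746 + 2173t. Substituting into n ≡ 16 (mod 31) gives 2173t ≡ 14 (mod 31), and since 3⁻¹ ≡ 21 (mod 31), t ≡ 15. Hence n ≡ 746 + 2173·15 = 33341 (mod 67363).
From n ≡ 33341 (mod 67363) write n = 33341 + 67363t. Substituting into n ≡ 43 (mod 49) gives 67363t ≡ 22 (mod 49), and since 37⁻¹ ≡ 4 (mod 49), t ≡ 39. Hence n ≡ 33341 + 67363·39 = 2660498 (mod 3300787).
From n ≡ 2660498 (mod 3300787) write n = 2660498 + 3300787t. Substituting into n ≡ 36 (mod 43) gives 3300787t ≡ 34 (mod 43), and since 21⁻¹ ≡ 41 (mod 43), t ≡ 18. Hence n ≡ 2660498 + 3300787·18 = 62074664 (mod 141933841).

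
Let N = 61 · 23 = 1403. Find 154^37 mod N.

32

Mod 61: 154 ≡ 32; 32^37 ≡ 32 (mod 61).
Mod 23: 154 ≡ 16; by Fermat, exponent reduces to 37 mod 22 = 15; 16^15 ≡ 9 (mod 23).
Combine by CRT: x ≡ 32 (mod 61), x ≡ 9 (mod 23) ⇒ x ≡ 32 (mod 1403).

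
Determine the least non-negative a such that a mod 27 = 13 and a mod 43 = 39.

Combine the congruences pairwise.
From a ≡ 13 (mod 27) write a = 13 + 27t. Substituting into a ≡ 39 (mod 43) gives 27t ≡ 26 (mod 43), and since 27⁻¹ ≡ 8 (mod 43), t ≡ 36. Hence a ≡ 13 + 27·36 = 985 (mod 1161).

985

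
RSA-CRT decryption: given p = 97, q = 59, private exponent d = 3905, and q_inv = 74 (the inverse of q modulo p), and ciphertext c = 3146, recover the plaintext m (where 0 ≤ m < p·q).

1497

d_p = d mod (p−1) = 3905 mod 96 = 65; d_q = d mod (q−1) = 19.
m₁ = c^(d_p) mod p: c ≡ 42 (mod 97), and 42^65 mod 97 = 42.
m₂ = c^(d_q) mod q: c ≡ 19 (mod 59), and 19^19 mod 59 = 22.
h = q_inv·(m₁ − m₂) mod p = 74·(42 − 22) mod 97 = 25.
m = m₂ + h·q = 22 + 25·59 = 1497.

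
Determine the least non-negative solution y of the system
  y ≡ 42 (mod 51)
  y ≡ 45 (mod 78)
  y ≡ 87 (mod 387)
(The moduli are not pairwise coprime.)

35691

Combine the congruences pairwise.
gcd(51, 78) = 3 and 3 | (45 − 42), so the pair is consistent; merging gives y ≡ 1215 (mod 1326), where 1326 = lcm(51, 78).
gcd(1326, 387) = 3 and 3 | (87 − 1215), so the pair is consistent; merging gives y ≡ 35691 (mod 171054), where 171054 = lcm(1326, 387).
The solution is unique modulo lcm(51, 78, 387) = 171054.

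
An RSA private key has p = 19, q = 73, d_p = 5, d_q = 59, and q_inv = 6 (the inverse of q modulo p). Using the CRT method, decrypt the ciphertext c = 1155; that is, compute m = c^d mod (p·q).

325

m₁ = c^(d_p) mod p: c ≡ 15 (mod 19), and 15^5 mod 19 = 2.
m₂ = c^(d_q) mod q: c ≡ 60 (mod 73), and 60^59 mod 73 = 33.
h = q_inv·(m₁ − m₂) mod p = 6·(2 − 33) mod 19 = 4.
m = m₂ + h·q = 33 + 4·73 = 325.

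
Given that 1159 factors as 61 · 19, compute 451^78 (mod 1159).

235

Mod 61: 451 ≡ 24; by Fermat, exponent reduces to 78 mod 60 = 18; 24^18 ≡ 52 (mod 61).
Mod 19: 451 ≡ 14; by Fermat, exponent reduces to 78 mod 18 = 6; 14^6 ≡ 7 (mod 19).
Combine by CRT: x ≡ 52 (mod 61), x ≡ 7 (mod 19) ⇒ x ≡ 235 (mod 1159).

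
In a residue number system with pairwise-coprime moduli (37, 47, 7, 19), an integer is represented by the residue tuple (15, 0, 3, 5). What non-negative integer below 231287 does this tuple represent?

From x ≡ 15 (mod 37) write x = 15 + 37t. Substituting into x ≡ 0 (mod 47) gives 37t ≡ 32 (mod 47), and since 37⁻¹ ≡ 14 (mod 47), t ≡ 25. Hence x ≡ 15 + 37·25 = 940 (mod 1739).
From x ≡ 940 (mod 1739) write x = 940 + 1739t. Substituting into x ≡ 3 (mod 7) gives 1739t ≡ 1 (mod 7), and since 3⁻¹ ≡ 5 (mod 7), t ≡ 5. Hence x ≡ 940 + 1739·5 = 9635 (mod 12173).
From x ≡ 9635 (mod 12173) write x = 9635 + 12173t. Substituting into x ≡ 5 (mod 19) gives 12173t ≡ 3 (mod 19), and since 13⁻¹ ≡ 3 (mod 19), t ≡ 9. Hence x ≡ 9635 + 12173·9 = 119192 (mod 231287).

119192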